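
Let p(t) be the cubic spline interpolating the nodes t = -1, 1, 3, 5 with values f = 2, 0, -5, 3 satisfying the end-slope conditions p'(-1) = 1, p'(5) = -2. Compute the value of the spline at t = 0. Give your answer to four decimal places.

Let σ_i = p''(x_i). Step sizes h_i = 2, 2, 2; slopes of the chords Δ_i = (y_(i+1) - y_i)/h_i = -1, -5/2, 4.
  2·σ_0 + 8·σ_1 + 2·σ_2 = 6(Δ_1 - Δ_0) = -9
  2·σ_1 + 8·σ_2 + 2·σ_3 = 6(Δ_2 - Δ_1) = 39
Clamped end conditions give two more equations: 2h_0·σ_0 + h_0·σ_1 = 6(Δ_0 - p'(-1)) = -12 and h_2·σ_2 + 2h_2·σ_3 = 6(p'(5) - Δ_2) = -36.
Forward elimination and back-substitution give σ_0 = -3/2, σ_1 = -3, σ_2 = 9, σ_3 = -27/2.
On [-1, 1], p(t) = 2 + 1·(t + 1) - 3/4·(t + 1)² - 1/8·(t + 1)³.
With (t + 1) = 1: p(0) = 17/8.

2.1250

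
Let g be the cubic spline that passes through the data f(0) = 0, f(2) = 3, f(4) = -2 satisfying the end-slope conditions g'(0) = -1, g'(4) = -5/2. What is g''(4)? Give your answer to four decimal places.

Let σ_i = g''(x_i). Step sizes h_i = 2, 2; slopes of the chords Δ_i = (y_(i+1) - y_i)/h_i = 3/2, -5/2.
  2·σ_0 + 8·σ_1 + 2·σ_2 = 6(Δ_1 - Δ_0) = -24
Clamped end conditions give two more equations: 2h_0·σ_0 + h_0·σ_1 = 6(Δ_0 - g'(0)) = 15 and h_1·σ_1 + 2h_1·σ_2 = 6(g'(4) - Δ_1) = 0.
Hence σ_0 = 51/8, σ_1 = -21/4, σ_2 = 21/8.

2.6250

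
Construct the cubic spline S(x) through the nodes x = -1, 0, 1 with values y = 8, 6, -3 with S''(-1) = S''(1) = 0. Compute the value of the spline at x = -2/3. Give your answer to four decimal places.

With M_i denoting the second derivative at x_i, h_i = 1, 1, and Δ_i = (y_(i+1) − y_i)/h_i = -2, -9:
  1·M_0 + 4·M_1 + 1·M_2 = 6(Δ_1 - Δ_0) = -42
Natural end conditions: M_0 = M_2 = 0.
Hence M_0 = 0, M_1 = -21/2, M_2 = 0.
On [-1, 0], S(x) = 8 - 1/4·(x + 1) + 0·(x + 1)² - 7/4·(x + 1)³.
With (x + 1) = 1/3: S(-2/3) = 212/27.

7.8519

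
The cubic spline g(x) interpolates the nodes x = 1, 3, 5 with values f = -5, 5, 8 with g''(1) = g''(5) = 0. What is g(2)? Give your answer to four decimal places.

0.6563

Put m_i = g'' at the i-th knot. Here h = (2, 2) and Δ = (5, 3/2), so the interior equations h_(i-1)·m_(i-1) + 2(h_(i-1)+h_i)·m_i + h_i·m_(i+1) = 6(Δ_i − Δ_(i-1)) read
  2·m_0 + 8·m_1 + 2·m_2 = 6(Δ_1 - Δ_0) = -21
Natural end conditions: m_0 = m_2 = 0.
Solving: m_0 = 0, m_1 = -21/8, m_2 = 0.
On [1, 3], g(x) = -5 + 47/8·(x - 1) + 0·(x - 1)² - 7/32·(x - 1)³.
With (x - 1) = 1: g(2) = 21/32.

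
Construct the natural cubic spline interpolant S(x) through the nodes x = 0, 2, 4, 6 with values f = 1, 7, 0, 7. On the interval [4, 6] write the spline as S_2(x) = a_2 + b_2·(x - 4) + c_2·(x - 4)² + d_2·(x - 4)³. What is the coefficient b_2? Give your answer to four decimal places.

-1.1000

With σ_i denoting the second derivative at x_i, h_i = 2, 2, 2, and Δ_i = (y_(i+1) − y_i)/h_i = 3, -7/2, 7/2:
  2·σ_0 + 8·σ_1 + 2·σ_2 = 6(Δ_1 - Δ_0) = -39
  2·σ_1 + 8·σ_2 + 2·σ_3 = 6(Δ_2 - Δ_1) = 42
Natural end conditions: σ_0 = σ_3 = 0.
Solving: σ_0 = 0, σ_1 = -33/5, σ_2 = 69/10, σ_3 = 0.
On [4, 6], with S_2(x) = a_2 + b_2·(x - 4) + c_2·(x - 4)² + d_2·(x - 4)³: c_2 = σ_2/2 = 69/20, d_2 = (σ_3 - σ_2)/(6h_2) = -23/40, b_2 = Δ_2 - h_2(2σ_2 + σ_3)/6 = -11/10.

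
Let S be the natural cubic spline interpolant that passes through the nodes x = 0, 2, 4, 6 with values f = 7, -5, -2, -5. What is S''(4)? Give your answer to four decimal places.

Put m_i = S'' at the i-th knot. Here h = (2, 2, 2) and Δ = (-6, 3/2, -3/2), so the interior equations h_(i-1)·m_(i-1) + 2(h_(i-1)+h_i)·m_i + h_i·m_(i+1) = 6(Δ_i − Δ_(i-1)) read
  2·m_0 + 8·m_1 + 2·m_2 = 6(Δ_1 - Δ_0) = 45
  2·m_1 + 8·m_2 + 2·m_3 = 6(Δ_2 - Δ_1) = -18
Natural end conditions: m_0 = m_3 = 0.
Forward elimination and back-substitution give m_0 = 0, m_1 = 33/5, m_2 = -39/10, m_3 = 0.

-3.9000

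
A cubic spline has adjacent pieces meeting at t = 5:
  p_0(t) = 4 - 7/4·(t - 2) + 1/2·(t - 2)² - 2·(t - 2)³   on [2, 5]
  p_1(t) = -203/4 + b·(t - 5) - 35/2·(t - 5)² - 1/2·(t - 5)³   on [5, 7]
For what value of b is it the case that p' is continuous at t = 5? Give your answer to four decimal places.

p_0'(t) = -7/4 + 1·(t - 2) - 6·(t - 2)², so p_0'(5) = -211/4. On the right, p_1'(5) = b, so b = -211/4.

-52.7500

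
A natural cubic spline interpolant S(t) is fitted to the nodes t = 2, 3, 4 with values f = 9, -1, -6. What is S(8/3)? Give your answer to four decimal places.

Write M_i for S''(x_i). With h_i = 1, 1 and divided differences Δ_i = -10, -5, the continuity of S' gives the tridiagonal system
  1·M_0 + 4·M_1 + 1·M_2 = 6(Δ_1 - Δ_0) = 30
Natural end conditions: M_0 = M_2 = 0.
Forward elimination and back-substitution give M_0 = 0, M_1 = 15/2, M_2 = 0.
On [2, 3], S(t) = 9 - 45/4·(t - 2) + 0·(t - 2)² + 5/4·(t - 2)³.
With (t - 2) = 2/3: S(8/3) = 101/54.

1.8704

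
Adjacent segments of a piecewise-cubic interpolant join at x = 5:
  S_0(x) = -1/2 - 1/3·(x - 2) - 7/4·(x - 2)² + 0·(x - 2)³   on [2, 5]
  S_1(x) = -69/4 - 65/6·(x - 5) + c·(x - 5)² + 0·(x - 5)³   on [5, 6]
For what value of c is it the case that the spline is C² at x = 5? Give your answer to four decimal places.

S_0''(x) = -7/2 + 0·(x - 2), so S_0''(5) = -7/2. On the right, S_1''(5) = 2c, so c = -7/4.

-1.7500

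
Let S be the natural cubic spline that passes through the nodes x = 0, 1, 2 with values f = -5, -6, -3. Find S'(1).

1

Write M_i for S''(x_i). With h_i = 1, 1 and divided differences Δ_i = -1, 3, the continuity of S' gives the tridiagonal system
  1·M_0 + 4·M_1 + 1·M_2 = 6(Δ_1 - Δ_0) = 24
Natural end conditions: M_0 = M_2 = 0.
Forward elimination and back-substitution give M_0 = 0, M_1 = 6, M_2 = 0.
On [1, 2], S'(x) = b_1 + 2c_1·(x - 1) + 3d_1·(x - 1)² with b_1 = Δ_1 - h_1(2M_1 + M_2)/6 = 1, c_1 = M_1/2 = 3, d_1 = (M_2 - M_1)/(6h_1) = -1. So S'(1) = 1.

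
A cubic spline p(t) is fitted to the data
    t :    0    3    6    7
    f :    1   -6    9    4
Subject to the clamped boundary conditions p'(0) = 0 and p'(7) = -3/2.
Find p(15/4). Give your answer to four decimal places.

-1.9393

With M_i denoting the second derivative at x_i, h_i = 3, 3, 1, and Δ_i = (y_(i+1) − y_i)/h_i = -7/3, 5, -5:
  3·M_0 + 12·M_1 + 3·M_2 = 6(Δ_1 - Δ_0) = 44
  3·M_1 + 8·M_2 + 1·M_3 = 6(Δ_2 - Δ_1) = -60
Clamped end conditions give two more equations: 2h_0·M_0 + h_0·M_1 = 6(Δ_0 - p'(0)) = -14 and h_2·M_2 + 2h_2·M_3 = 6(p'(7) - Δ_2) = 21.
Solving the tridiagonal system: M_0 = -613/93, M_1 = 264/31, M_2 = -397/31, M_3 = 524/31.
On [3, 6], p(t) = -6 + 179/62·(t - 3) + 132/31·(t - 3)² - 661/558·(t - 3)³.
With (t - 3) = 3/4: p(15/4) = -7695/3968.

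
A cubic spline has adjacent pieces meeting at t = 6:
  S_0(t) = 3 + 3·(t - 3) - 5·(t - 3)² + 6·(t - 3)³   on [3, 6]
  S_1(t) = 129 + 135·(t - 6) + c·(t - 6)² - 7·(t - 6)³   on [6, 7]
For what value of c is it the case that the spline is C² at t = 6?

S_0''(t) = -10 + 36·(t - 3), so S_0''(6) = 98. On the right, S_1''(6) = 2c, so c = 49.

49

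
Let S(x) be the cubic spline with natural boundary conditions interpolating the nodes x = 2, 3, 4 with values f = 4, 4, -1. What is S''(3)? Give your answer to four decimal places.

With σ_i denoting the second derivative at x_i, h_i = 1, 1, and Δ_i = (y_(i+1) − y_i)/h_i = 0, -5:
  1·σ_0 + 4·σ_1 + 1·σ_2 = 6(Δ_1 - Δ_0) = -30
Natural end conditions: σ_0 = σ_2 = 0.
Solving the tridiagonal system: σ_0 = 0, σ_1 = -15/2, σ_2 = 0.

-7.5000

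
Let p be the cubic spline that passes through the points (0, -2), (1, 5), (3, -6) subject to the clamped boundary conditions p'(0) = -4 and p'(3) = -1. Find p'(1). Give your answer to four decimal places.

5.7500

Let M_i = p''(x_i). Step sizes h_i = 1, 2; slopes of the chords Δ_i = (y_(i+1) - y_i)/h_i = 7, -11/2.
  1·M_0 + 6·M_1 + 2·M_2 = 6(Δ_1 - Δ_0) = -75
Clamped end conditions give two more equations: 2h_0·M_0 + h_0·M_1 = 6(Δ_0 - p'(0)) = 66 and h_1·M_1 + 2h_1·M_2 = 6(p'(3) - Δ_1) = 27.
Forward elimination and back-substitution give M_0 = 93/2, M_1 = -27, M_2 = 81/4.
On [1, 3], p'(x) = b_1 + 2c_1·(x - 1) + 3d_1·(x - 1)² with b_1 = Δ_1 - h_1(2M_1 + M_2)/6 = 23/4, c_1 = M_1/2 = -27/2, d_1 = (M_2 - M_1)/(6h_1) = 63/16. So p'(1) = 23/4.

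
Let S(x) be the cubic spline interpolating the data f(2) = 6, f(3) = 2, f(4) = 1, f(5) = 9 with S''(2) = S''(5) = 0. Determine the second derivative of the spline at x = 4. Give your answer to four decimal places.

13.2000

Put M_i = S'' at the i-th knot. Here h = (1, 1, 1) and Δ = (-4, -1, 8), so the interior equations h_(i-1)·M_(i-1) + 2(h_(i-1)+h_i)·M_i + h_i·M_(i+1) = 6(Δ_i − Δ_(i-1)) read
  1·M_0 + 4·M_1 + 1·M_2 = 6(Δ_1 - Δ_0) = 18
  1·M_1 + 4·M_2 + 1·M_3 = 6(Δ_2 - Δ_1) = 54
Natural end conditions: M_0 = M_3 = 0.
Solving: M_0 = 0, M_1 = 6/5, M_2 = 66/5, M_3 = 0.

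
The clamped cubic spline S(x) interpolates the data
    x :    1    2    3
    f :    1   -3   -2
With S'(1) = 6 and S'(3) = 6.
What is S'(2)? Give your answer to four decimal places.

-5.2500

Let m_i = S''(x_i). Step sizes h_i = 1, 1; slopes of the chords Δ_i = (y_(i+1) - y_i)/h_i = -4, 1.
  1·m_0 + 4·m_1 + 1·m_2 = 6(Δ_1 - Δ_0) = 30
Clamped end conditions give two more equations: 2h_0·m_0 + h_0·m_1 = 6(Δ_0 - S'(1)) = -60 and h_1·m_1 + 2h_1·m_2 = 6(S'(3) - Δ_1) = 30.
Solving the tridiagonal system: m_0 = -75/2, m_1 = 15, m_2 = 15/2.
On [2, 3], S'(x) = b_1 + 2c_1·(x - 2) + 3d_1·(x - 2)² with b_1 = Δ_1 - h_1(2m_1 + m_2)/6 = -21/4, c_1 = m_1/2 = 15/2, d_1 = (m_2 - m_1)/(6h_1) = -5/4. So S'(2) = -21/4.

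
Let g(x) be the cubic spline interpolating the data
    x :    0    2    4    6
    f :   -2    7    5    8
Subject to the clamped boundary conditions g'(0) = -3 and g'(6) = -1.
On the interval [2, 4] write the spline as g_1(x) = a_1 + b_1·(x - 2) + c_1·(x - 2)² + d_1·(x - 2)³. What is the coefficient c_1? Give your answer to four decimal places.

-4.8167

Let M_i = g''(x_i). Step sizes h_i = 2, 2, 2; slopes of the chords Δ_i = (y_(i+1) - y_i)/h_i = 9/2, -1, 3/2.
  2·M_0 + 8·M_1 + 2·M_2 = 6(Δ_1 - Δ_0) = -33
  2·M_1 + 8·M_2 + 2·M_3 = 6(Δ_2 - Δ_1) = 15
Clamped end conditions give two more equations: 2h_0·M_0 + h_0·M_1 = 6(Δ_0 - g'(0)) = 45 and h_2·M_2 + 2h_2·M_3 = 6(g'(6) - Δ_2) = -15.
Solving the tridiagonal system: M_0 = 241/15, M_1 = -289/30, M_2 = 179/30, M_3 = -101/15.
On [2, 4], with g_1(x) = a_1 + b_1·(x - 2) + c_1·(x - 2)² + d_1·(x - 2)³: c_1 = M_1/2 = -289/60, d_1 = (M_2 - M_1)/(6h_1) = 13/10, b_1 = Δ_1 - h_1(2M_1 + M_2)/6 = 103/30.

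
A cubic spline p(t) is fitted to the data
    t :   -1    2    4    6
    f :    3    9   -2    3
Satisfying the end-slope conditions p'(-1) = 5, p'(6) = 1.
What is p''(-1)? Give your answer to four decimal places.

Let M_i = p''(x_i). Step sizes h_i = 3, 2, 2; slopes of the chords Δ_i = (y_(i+1) - y_i)/h_i = 2, -11/2, 5/2.
  3·M_0 + 10·M_1 + 2·M_2 = 6(Δ_1 - Δ_0) = -45
  2·M_1 + 8·M_2 + 2·M_3 = 6(Δ_2 - Δ_1) = 48
Clamped end conditions give two more equations: 2h_0·M_0 + h_0·M_1 = 6(Δ_0 - p'(-1)) = -18 and h_2·M_2 + 2h_2·M_3 = 6(p'(6) - Δ_2) = -9.
Forward elimination and back-substitution give M_0 = 8/37, M_1 = -238/37, M_2 = 691/74, M_3 = -256/37.

0.2162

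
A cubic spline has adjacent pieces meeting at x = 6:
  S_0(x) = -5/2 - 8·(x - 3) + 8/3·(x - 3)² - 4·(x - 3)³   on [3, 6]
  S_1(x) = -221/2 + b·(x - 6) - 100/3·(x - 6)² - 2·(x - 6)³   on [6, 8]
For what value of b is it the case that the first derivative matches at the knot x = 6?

-100

S_0'(x) = -8 + 16/3·(x - 3) - 12·(x - 3)², so S_0'(6) = -100. On the right, S_1'(6) = b, so b = -100.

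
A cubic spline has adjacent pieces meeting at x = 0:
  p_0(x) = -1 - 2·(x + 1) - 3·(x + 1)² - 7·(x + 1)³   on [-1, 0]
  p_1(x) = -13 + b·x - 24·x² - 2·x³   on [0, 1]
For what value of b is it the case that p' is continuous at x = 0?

-29

p_0'(x) = -2 - 6·(x + 1) - 21·(x + 1)², so p_0'(0) = -29. On the right, p_1'(0) = b, so b = -29.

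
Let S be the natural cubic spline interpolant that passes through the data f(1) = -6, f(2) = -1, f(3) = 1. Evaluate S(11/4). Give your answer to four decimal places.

0.6758

With M_i denoting the second derivative at x_i, h_i = 1, 1, and Δ_i = (y_(i+1) − y_i)/h_i = 5, 2:
  1·M_0 + 4·M_1 + 1·M_2 = 6(Δ_1 - Δ_0) = -18
Natural end conditions: M_0 = M_2 = 0.
Solving: M_0 = 0, M_1 = -9/2, M_2 = 0.
On [2, 3], S(x) = -1 + 7/2·(x - 2) - 9/4·(x - 2)² + 3/4·(x - 2)³.
With (x - 2) = 3/4: S(11/4) = 173/256.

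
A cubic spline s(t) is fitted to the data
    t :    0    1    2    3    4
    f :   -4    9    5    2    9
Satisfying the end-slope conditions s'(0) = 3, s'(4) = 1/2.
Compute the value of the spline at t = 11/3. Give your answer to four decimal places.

Let M_i = s''(x_i). Step sizes h_i = 1, 1, 1, 1; slopes of the chords Δ_i = (y_(i+1) - y_i)/h_i = 13, -4, -3, 7.
  1·M_0 + 4·M_1 + 1·M_2 = 6(Δ_1 - Δ_0) = -102
  1·M_1 + 4·M_2 + 1·M_3 = 6(Δ_2 - Δ_1) = 6
  1·M_2 + 4·M_3 + 1·M_4 = 6(Δ_3 - Δ_2) = 60
Clamped end conditions give two more equations: 2h_0·M_0 + h_0·M_1 = 6(Δ_0 - s'(0)) = 60 and h_3·M_3 + 2h_3·M_4 = 6(s'(4) - Δ_3) = -39.
Solving: M_0 = 2785/56, M_1 = -1105/28, M_2 = 49/8, M_3 = 587/28, M_4 = -1679/56.
On [3, 4], s(t) = 2 + 561/112·(t - 3) + 587/56·(t - 3)² - 951/112·(t - 3)³.
With (t - 3) = 2/3: s(11/3) = 419/56.

7.4821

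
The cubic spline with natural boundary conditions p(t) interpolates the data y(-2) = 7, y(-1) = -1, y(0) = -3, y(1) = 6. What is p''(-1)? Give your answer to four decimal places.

With M_i denoting the second derivative at x_i, h_i = 1, 1, 1, and Δ_i = (y_(i+1) − y_i)/h_i = -8, -2, 9:
  1·M_0 + 4·M_1 + 1·M_2 = 6(Δ_1 - Δ_0) = 36
  1·M_1 + 4·M_2 + 1·M_3 = 6(Δ_2 - Δ_1) = 66
Natural end conditions: M_0 = M_3 = 0.
Solving the tridiagonal system: M_0 = 0, M_1 = 26/5, M_2 = 76/5, M_3 = 0.

5.2000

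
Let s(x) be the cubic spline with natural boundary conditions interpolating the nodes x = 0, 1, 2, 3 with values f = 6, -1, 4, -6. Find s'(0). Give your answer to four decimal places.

Let M_i = s''(x_i). Step sizes h_i = 1, 1, 1; slopes of the chords Δ_i = (y_(i+1) - y_i)/h_i = -7, 5, -10.
  1·M_0 + 4·M_1 + 1·M_2 = 6(Δ_1 - Δ_0) = 72
  1·M_1 + 4·M_2 + 1·M_3 = 6(Δ_2 - Δ_1) = -90
Natural end conditions: M_0 = M_3 = 0.
Solving the tridiagonal system: M_0 = 0, M_1 = 126/5, M_2 = -144/5, M_3 = 0.
On [0, 1], s'(x) = b_0 + 2c_0·x + 3d_0·x² with b_0 = Δ_0 - h_0(2M_0 + M_1)/6 = -56/5, c_0 = M_0/2 = 0, d_0 = (M_1 - M_0)/(6h_0) = 21/5. So s'(0) = -56/5.

-11.2000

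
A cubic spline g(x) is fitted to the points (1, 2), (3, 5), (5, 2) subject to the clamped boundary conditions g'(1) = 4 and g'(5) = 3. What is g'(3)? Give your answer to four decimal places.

Put m_i = g'' at the i-th knot. Here h = (2, 2) and Δ = (3/2, -3/2), so the interior equations h_(i-1)·m_(i-1) + 2(h_(i-1)+h_i)·m_i + h_i·m_(i+1) = 6(Δ_i − Δ_(i-1)) read
  2·m_0 + 8·m_1 + 2·m_2 = 6(Δ_1 - Δ_0) = -18
Clamped end conditions give two more equations: 2h_0·m_0 + h_0·m_1 = 6(Δ_0 - g'(1)) = -15 and h_1·m_1 + 2h_1·m_2 = 6(g'(5) - Δ_1) = 27.
Hence m_0 = -7/4, m_1 = -4, m_2 = 35/4.
On [3, 5], g'(x) = b_1 + 2c_1·(x - 3) + 3d_1·(x - 3)² with b_1 = Δ_1 - h_1(2m_1 + m_2)/6 = -7/4, c_1 = m_1/2 = -2, d_1 = (m_2 - m_1)/(6h_1) = 17/16. So g'(3) = -7/4.

-1.7500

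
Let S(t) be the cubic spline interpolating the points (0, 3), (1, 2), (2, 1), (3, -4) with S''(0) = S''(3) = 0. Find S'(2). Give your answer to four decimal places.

With M_i denoting the second derivative at x_i, h_i = 1, 1, 1, and Δ_i = (y_(i+1) − y_i)/h_i = -1, -1, -5:
  1·M_0 + 4·M_1 + 1·M_2 = 6(Δ_1 - Δ_0) = 0
  1·M_1 + 4·M_2 + 1·M_3 = 6(Δ_2 - Δ_1) = -24
Natural end conditions: M_0 = M_3 = 0.
Forward elimination and back-substitution give M_0 = 0, M_1 = 8/5, M_2 = -32/5, M_3 = 0.
On [2, 3], S'(t) = b_2 + 2c_2·(t - 2) + 3d_2·(t - 2)² with b_2 = Δ_2 - h_2(2M_2 + M_3)/6 = -43/15, c_2 = M_2/2 = -16/5, d_2 = (M_3 - M_2)/(6h_2) = 16/15. So S'(2) = -43/15.

-2.8667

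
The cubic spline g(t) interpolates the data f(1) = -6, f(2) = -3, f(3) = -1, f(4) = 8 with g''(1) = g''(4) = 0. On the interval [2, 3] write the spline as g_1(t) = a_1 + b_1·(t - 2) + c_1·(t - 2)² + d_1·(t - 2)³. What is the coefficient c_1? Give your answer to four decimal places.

Let σ_i = g''(x_i). Step sizes h_i = 1, 1, 1; slopes of the chords Δ_i = (y_(i+1) - y_i)/h_i = 3, 2, 9.
  1·σ_0 + 4·σ_1 + 1·σ_2 = 6(Δ_1 - Δ_0) = -6
  1·σ_1 + 4·σ_2 + 1·σ_3 = 6(Δ_2 - Δ_1) = 42
Natural end conditions: σ_0 = σ_3 = 0.
Hence σ_0 = 0, σ_1 = -22/5, σ_2 = 58/5, σ_3 = 0.
On [2, 3], with g_1(t) = a_1 + b_1·(t - 2) + c_1·(t - 2)² + d_1·(t - 2)³: c_1 = σ_1/2 = -11/5, d_1 = (σ_2 - σ_1)/(6h_1) = 8/3, b_1 = Δ_1 - h_1(2σ_1 + σ_2)/6 = 23/15.

-2.2000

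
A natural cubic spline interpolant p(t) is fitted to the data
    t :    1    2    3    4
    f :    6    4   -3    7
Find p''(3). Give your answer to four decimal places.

29.2000

With m_i denoting the second derivative at x_i, h_i = 1, 1, 1, and Δ_i = (y_(i+1) − y_i)/h_i = -2, -7, 10:
  1·m_0 + 4·m_1 + 1·m_2 = 6(Δ_1 - Δ_0) = -30
  1·m_1 + 4·m_2 + 1·m_3 = 6(Δ_2 - Δ_1) = 102
Natural end conditions: m_0 = m_3 = 0.
Solving: m_0 = 0, m_1 = -74/5, m_2 = 146/5, m_3 = 0.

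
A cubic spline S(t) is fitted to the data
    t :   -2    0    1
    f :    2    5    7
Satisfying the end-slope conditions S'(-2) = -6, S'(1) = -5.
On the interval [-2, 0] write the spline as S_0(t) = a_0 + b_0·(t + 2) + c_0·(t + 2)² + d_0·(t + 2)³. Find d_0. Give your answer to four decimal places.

Let σ_i = S''(x_i). Step sizes h_i = 2, 1; slopes of the chords Δ_i = (y_(i+1) - y_i)/h_i = 3/2, 2.
  2·σ_0 + 6·σ_1 + 1·σ_2 = 6(Δ_1 - Δ_0) = 3
Clamped end conditions give two more equations: 2h_0·σ_0 + h_0·σ_1 = 6(Δ_0 - S'(-2)) = 45 and h_1·σ_1 + 2h_1·σ_2 = 6(S'(1) - Δ_1) = -42.
Solving the tridiagonal system: σ_0 = 133/12, σ_1 = 1/3, σ_2 = -127/6.
On [-2, 0], with S_0(t) = a_0 + b_0·(t + 2) + c_0·(t + 2)² + d_0·(t + 2)³: c_0 = σ_0/2 = 133/24, d_0 = (σ_1 - σ_0)/(6h_0) = -43/48, b_0 = Δ_0 - h_0(2σ_0 + σ_1)/6 = -6.

-0.8958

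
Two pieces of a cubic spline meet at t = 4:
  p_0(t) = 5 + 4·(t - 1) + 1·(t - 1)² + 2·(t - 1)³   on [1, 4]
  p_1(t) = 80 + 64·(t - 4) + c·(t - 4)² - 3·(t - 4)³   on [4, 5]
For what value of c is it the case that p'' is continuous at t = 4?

p_0''(t) = 2 + 12·(t - 1), so p_0''(4) = 38. On the right, p_1''(4) = 2c, so c = 19.

19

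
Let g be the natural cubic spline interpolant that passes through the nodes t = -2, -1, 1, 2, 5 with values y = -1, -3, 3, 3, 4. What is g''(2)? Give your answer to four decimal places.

0.9280

Write M_i for g''(x_i). With h_i = 1, 2, 1, 3 and divided differences Δ_i = -2, 3, 0, 1/3, the continuity of g' gives the tridiagonal system
  1·M_0 + 6·M_1 + 2·M_2 = 6(Δ_1 - Δ_0) = 30
  2·M_1 + 6·M_2 + 1·M_3 = 6(Δ_2 - Δ_1) = -18
  1·M_2 + 8·M_3 + 3·M_4 = 6(Δ_3 - Δ_2) = 2
Natural end conditions: M_0 = M_4 = 0.
Forward elimination and back-substitution give M_0 = 0, M_1 = 851/125, M_2 = -678/125, M_3 = 116/125, M_4 = 0.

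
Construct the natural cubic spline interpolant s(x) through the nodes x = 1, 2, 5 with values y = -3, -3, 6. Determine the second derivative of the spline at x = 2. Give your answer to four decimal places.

Let M_i = s''(x_i). Step sizes h_i = 1, 3; slopes of the chords Δ_i = (y_(i+1) - y_i)/h_i = 0, 3.
  1·M_0 + 8·M_1 + 3·M_2 = 6(Δ_1 - Δ_0) = 18
Natural end conditions: M_0 = M_2 = 0.
Hence M_0 = 0, M_1 = 9/4, M_2 = 0.

2.2500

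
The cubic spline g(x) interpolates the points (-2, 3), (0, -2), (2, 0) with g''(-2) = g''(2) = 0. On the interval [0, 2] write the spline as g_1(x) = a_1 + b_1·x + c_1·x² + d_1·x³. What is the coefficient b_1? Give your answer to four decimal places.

Let σ_i = g''(x_i). Step sizes h_i = 2, 2; slopes of the chords Δ_i = (y_(i+1) - y_i)/h_i = -5/2, 1.
  2·σ_0 + 8·σ_1 + 2·σ_2 = 6(Δ_1 - Δ_0) = 21
Natural end conditions: σ_0 = σ_2 = 0.
Hence σ_0 = 0, σ_1 = 21/8, σ_2 = 0.
On [0, 2], with g_1(x) = a_1 + b_1·x + c_1·x² + d_1·x³: c_1 = σ_1/2 = 21/16, d_1 = (σ_2 - σ_1)/(6h_1) = -7/32, b_1 = Δ_1 - h_1(2σ_1 + σ_2)/6 = -3/4.

-0.7500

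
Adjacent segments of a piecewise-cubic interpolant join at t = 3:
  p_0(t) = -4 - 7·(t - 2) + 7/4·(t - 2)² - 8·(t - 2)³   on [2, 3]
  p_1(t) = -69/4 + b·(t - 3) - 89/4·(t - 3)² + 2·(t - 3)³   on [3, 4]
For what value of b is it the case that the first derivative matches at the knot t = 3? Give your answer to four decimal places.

p_0'(t) = -7 + 7/2·(t - 2) - 24·(t - 2)², so p_0'(3) = -55/2. On the right, p_1'(3) = b, so b = -55/2.

-27.5000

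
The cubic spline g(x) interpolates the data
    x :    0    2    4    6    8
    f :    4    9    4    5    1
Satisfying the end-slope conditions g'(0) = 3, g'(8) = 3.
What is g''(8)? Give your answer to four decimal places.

10.3661

Write m_i for g''(x_i). With h_i = 2, 2, 2, 2 and divided differences Δ_i = 5/2, -5/2, 1/2, -2, the continuity of g' gives the tridiagonal system
  2·m_0 + 8·m_1 + 2·m_2 = 6(Δ_1 - Δ_0) = -30
  2·m_1 + 8·m_2 + 2·m_3 = 6(Δ_2 - Δ_1) = 18
  2·m_2 + 8·m_3 + 2·m_4 = 6(Δ_3 - Δ_2) = -15
Clamped end conditions give two more equations: 2h_0·m_0 + h_0·m_1 = 6(Δ_0 - g'(0)) = -3 and h_3·m_3 + 2h_3·m_4 = 6(g'(8) - Δ_3) = 30.
Forward elimination and back-substitution give m_0 = 225/112, m_1 = -309/56, m_2 = 81/16, m_3 = -321/56, m_4 = 1161/112.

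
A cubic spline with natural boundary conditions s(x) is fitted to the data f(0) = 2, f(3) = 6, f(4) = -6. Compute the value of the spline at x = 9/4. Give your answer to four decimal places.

Write M_i for s''(x_i). With h_i = 3, 1 and divided differences Δ_i = 4/3, -12, the continuity of s' gives the tridiagonal system
  3·M_0 + 8·M_1 + 1·M_2 = 6(Δ_1 - Δ_0) = -80
Natural end conditions: M_0 = M_2 = 0.
Hence M_0 = 0, M_1 = -10, M_2 = 0.
On [0, 3], s(x) = 2 + 19/3·x + 0·x² - 5/9·x³.
With x = 9/4: s(9/4) = 635/64.

9.9219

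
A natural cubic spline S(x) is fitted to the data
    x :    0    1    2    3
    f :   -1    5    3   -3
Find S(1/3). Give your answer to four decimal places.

1.5531

With M_i denoting the second derivative at x_i, h_i = 1, 1, 1, and Δ_i = (y_(i+1) − y_i)/h_i = 6, -2, -6:
  1·M_0 + 4·M_1 + 1·M_2 = 6(Δ_1 - Δ_0) = -48
  1·M_1 + 4·M_2 + 1·M_3 = 6(Δ_2 - Δ_1) = -24
Natural end conditions: M_0 = M_3 = 0.
Solving the tridiagonal system: M_0 = 0, M_1 = -56/5, M_2 = -16/5, M_3 = 0.
On [0, 1], S(x) = -1 + 118/15·x + 0·x² - 28/15·x³.
With x = 1/3: S(1/3) = 629/405.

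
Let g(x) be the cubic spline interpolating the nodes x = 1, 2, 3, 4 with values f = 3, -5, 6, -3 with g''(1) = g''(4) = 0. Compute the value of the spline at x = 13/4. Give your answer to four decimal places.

5.9156

Let M_i = g''(x_i). Step sizes h_i = 1, 1, 1; slopes of the chords Δ_i = (y_(i+1) - y_i)/h_i = -8, 11, -9.
  1·M_0 + 4·M_1 + 1·M_2 = 6(Δ_1 - Δ_0) = 114
  1·M_1 + 4·M_2 + 1·M_3 = 6(Δ_2 - Δ_1) = -120
Natural end conditions: M_0 = M_3 = 0.
Solving: M_0 = 0, M_1 = 192/5, M_2 = -198/5, M_3 = 0.
On [3, 4], g(x) = 6 + 21/5·(x - 3) - 99/5·(x - 3)² + 33/5·(x - 3)³.
With (x - 3) = 1/4: g(13/4) = 1893/320.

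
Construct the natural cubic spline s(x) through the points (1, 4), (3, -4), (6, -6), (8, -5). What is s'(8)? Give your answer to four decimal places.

Write M_i for s''(x_i). With h_i = 2, 3, 2 and divided differences Δ_i = -4, -2/3, 1/2, the continuity of s' gives the tridiagonal system
  2·M_0 + 10·M_1 + 3·M_2 = 6(Δ_1 - Δ_0) = 20
  3·M_1 + 10·M_2 + 2·M_3 = 6(Δ_2 - Δ_1) = 7
Natural end conditions: M_0 = M_3 = 0.
Hence M_0 = 0, M_1 = 179/91, M_2 = 10/91, M_3 = 0.
On [6, 8], s'(x) = b_2 + 2c_2·(x - 6) + 3d_2·(x - 6)² with b_2 = Δ_2 - h_2(2M_2 + M_3)/6 = 233/546, c_2 = M_2/2 = 5/91, d_2 = (M_3 - M_2)/(6h_2) = -5/546. So s'(8) = 293/546.

0.5366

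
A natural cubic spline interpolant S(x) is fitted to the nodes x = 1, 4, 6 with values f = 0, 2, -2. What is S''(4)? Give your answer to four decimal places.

With m_i denoting the second derivative at x_i, h_i = 3, 2, and Δ_i = (y_(i+1) − y_i)/h_i = 2/3, -2:
  3·m_0 + 10·m_1 + 2·m_2 = 6(Δ_1 - Δ_0) = -16
Natural end conditions: m_0 = m_2 = 0.
Solving the tridiagonal system: m_0 = 0, m_1 = -8/5, m_2 = 0.

-1.6000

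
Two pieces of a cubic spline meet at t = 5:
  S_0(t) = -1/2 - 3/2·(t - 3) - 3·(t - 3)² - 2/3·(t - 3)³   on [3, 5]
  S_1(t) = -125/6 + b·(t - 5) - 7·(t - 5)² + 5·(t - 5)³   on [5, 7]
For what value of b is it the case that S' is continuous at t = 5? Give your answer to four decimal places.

-21.5000

S_0'(t) = -3/2 - 6·(t - 3) - 2·(t - 3)², so S_0'(5) = -43/2. On the right, S_1'(5) = b, so b = -43/2.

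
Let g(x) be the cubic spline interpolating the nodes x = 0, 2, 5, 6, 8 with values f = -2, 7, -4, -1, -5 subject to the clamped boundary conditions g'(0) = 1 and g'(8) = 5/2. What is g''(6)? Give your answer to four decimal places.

With m_i denoting the second derivative at x_i, h_i = 2, 3, 1, 2, and Δ_i = (y_(i+1) − y_i)/h_i = 9/2, -11/3, 3, -2:
  2·m_0 + 10·m_1 + 3·m_2 = 6(Δ_1 - Δ_0) = -49
  3·m_1 + 8·m_2 + 1·m_3 = 6(Δ_2 - Δ_1) = 40
  1·m_2 + 6·m_3 + 2·m_4 = 6(Δ_3 - Δ_2) = -30
Clamped end conditions give two more equations: 2h_0·m_0 + h_0·m_1 = 6(Δ_0 - g'(0)) = 21 and h_3·m_3 + 2h_3·m_4 = 6(g'(8) - Δ_3) = 27.
Forward elimination and back-substitution give m_0 = 174/17, m_1 = -339/34, m_2 = 514/51, m_3 = -1093/102, m_4 = 1235/102.

-10.7157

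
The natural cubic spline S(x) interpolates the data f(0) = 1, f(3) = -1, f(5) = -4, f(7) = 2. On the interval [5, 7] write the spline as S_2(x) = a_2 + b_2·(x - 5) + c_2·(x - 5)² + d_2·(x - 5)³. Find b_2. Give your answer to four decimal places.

Let M_i = S''(x_i). Step sizes h_i = 3, 2, 2; slopes of the chords Δ_i = (y_(i+1) - y_i)/h_i = -2/3, -3/2, 3.
  3·M_0 + 10·M_1 + 2·M_2 = 6(Δ_1 - Δ_0) = -5
  2·M_1 + 8·M_2 + 2·M_3 = 6(Δ_2 - Δ_1) = 27
Natural end conditions: M_0 = M_3 = 0.
Solving: M_0 = 0, M_1 = -47/38, M_2 = 70/19, M_3 = 0.
On [5, 7], with S_2(x) = a_2 + b_2·(x - 5) + c_2·(x - 5)² + d_2·(x - 5)³: c_2 = M_2/2 = 35/19, d_2 = (M_3 - M_2)/(6h_2) = -35/114, b_2 = Δ_2 - h_2(2M_2 + M_3)/6 = 31/57.

0.5439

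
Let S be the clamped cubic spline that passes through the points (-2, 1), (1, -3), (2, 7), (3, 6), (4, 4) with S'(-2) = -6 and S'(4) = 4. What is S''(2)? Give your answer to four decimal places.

-18.9444

Let m_i = S''(x_i). Step sizes h_i = 3, 1, 1, 1; slopes of the chords Δ_i = (y_(i+1) - y_i)/h_i = -4/3, 10, -1, -2.
  3·m_0 + 8·m_1 + 1·m_2 = 6(Δ_1 - Δ_0) = 68
  1·m_1 + 4·m_2 + 1·m_3 = 6(Δ_2 - Δ_1) = -66
  1·m_2 + 4·m_3 + 1·m_4 = 6(Δ_3 - Δ_2) = -6
Clamped end conditions give two more equations: 2h_0·m_0 + h_0·m_1 = 6(Δ_0 - S'(-2)) = 28 and h_3·m_3 + 2h_3·m_4 = 6(S'(4) - Δ_3) = 36.
Forward elimination and back-substitution give m_0 = -17/18, m_1 = 101/9, m_2 = -341/18, m_3 = -13/9, m_4 = 337/18.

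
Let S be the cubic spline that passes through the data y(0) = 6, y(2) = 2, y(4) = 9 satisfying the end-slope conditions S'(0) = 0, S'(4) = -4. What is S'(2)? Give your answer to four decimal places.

2.1250

Write σ_i for S''(x_i). With h_i = 2, 2 and divided differences Δ_i = -2, 7/2, the continuity of S' gives the tridiagonal system
  2·σ_0 + 8·σ_1 + 2·σ_2 = 6(Δ_1 - Δ_0) = 33
Clamped end conditions give two more equations: 2h_0·σ_0 + h_0·σ_1 = 6(Δ_0 - S'(0)) = -12 and h_1·σ_1 + 2h_1·σ_2 = 6(S'(4) - Δ_1) = -45.
Solving: σ_0 = -65/8, σ_1 = 41/4, σ_2 = -131/8.
On [2, 4], S'(x) = b_1 + 2c_1·(x - 2) + 3d_1·(x - 2)² with b_1 = Δ_1 - h_1(2σ_1 + σ_2)/6 = 17/8, c_1 = σ_1/2 = 41/8, d_1 = (σ_2 - σ_1)/(6h_1) = -71/32. So S'(2) = 17/8.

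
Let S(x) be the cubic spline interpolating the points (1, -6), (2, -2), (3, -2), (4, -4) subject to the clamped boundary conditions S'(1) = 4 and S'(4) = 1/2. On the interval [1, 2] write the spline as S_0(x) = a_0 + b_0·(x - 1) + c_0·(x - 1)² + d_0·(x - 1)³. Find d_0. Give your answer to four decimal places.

Write m_i for S''(x_i). With h_i = 1, 1, 1 and divided differences Δ_i = 4, 0, -2, the continuity of S' gives the tridiagonal system
  1·m_0 + 4·m_1 + 1·m_2 = 6(Δ_1 - Δ_0) = -24
  1·m_1 + 4·m_2 + 1·m_3 = 6(Δ_2 - Δ_1) = -12
Clamped end conditions give two more equations: 2h_0·m_0 + h_0·m_1 = 6(Δ_0 - S'(1)) = 0 and h_2·m_2 + 2h_2·m_3 = 6(S'(4) - Δ_2) = 15.
Hence m_0 = 43/15, m_1 = -86/15, m_2 = -59/15, m_3 = 142/15.
On [1, 2], with S_0(x) = a_0 + b_0·(x - 1) + c_0·(x - 1)² + d_0·(x - 1)³: c_0 = m_0/2 = 43/30, d_0 = (m_1 - m_0)/(6h_0) = -43/30, b_0 = Δ_0 - h_0(2m_0 + m_1)/6 = 4.

-1.4333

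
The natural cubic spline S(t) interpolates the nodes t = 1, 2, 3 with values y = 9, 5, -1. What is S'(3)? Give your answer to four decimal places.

Write m_i for S''(x_i). With h_i = 1, 1 and divided differences Δ_i = -4, -6, the continuity of S' gives the tridiagonal system
  1·m_0 + 4·m_1 + 1·m_2 = 6(Δ_1 - Δ_0) = -12
Natural end conditions: m_0 = m_2 = 0.
Hence m_0 = 0, m_1 = -3, m_2 = 0.
On [2, 3], S'(t) = b_1 + 2c_1·(t - 2) + 3d_1·(t - 2)² with b_1 = Δ_1 - h_1(2m_1 + m_2)/6 = -5, c_1 = m_1/2 = -3/2, d_1 = (m_2 - m_1)/(6h_1) = 1/2. So S'(3) = -13/2.

-6.5000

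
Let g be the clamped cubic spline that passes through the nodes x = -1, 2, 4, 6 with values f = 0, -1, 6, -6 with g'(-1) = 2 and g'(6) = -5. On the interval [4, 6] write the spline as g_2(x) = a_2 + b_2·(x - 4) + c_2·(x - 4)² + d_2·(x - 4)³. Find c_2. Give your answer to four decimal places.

-5.1351

Write σ_i for g''(x_i). With h_i = 3, 2, 2 and divided differences Δ_i = -1/3, 7/2, -6, the continuity of g' gives the tridiagonal system
  3·σ_0 + 10·σ_1 + 2·σ_2 = 6(Δ_1 - Δ_0) = 23
  2·σ_1 + 8·σ_2 + 2·σ_3 = 6(Δ_2 - Δ_1) = -57
Clamped end conditions give two more equations: 2h_0·σ_0 + h_0·σ_1 = 6(Δ_0 - g'(-1)) = -14 and h_2·σ_2 + 2h_2·σ_3 = 6(g'(6) - Δ_2) = 6.
Hence σ_0 = -589/111, σ_1 = 220/37, σ_2 = -380/37, σ_3 = 491/74.
On [4, 6], with g_2(x) = a_2 + b_2·(x - 4) + c_2·(x - 4)² + d_2·(x - 4)³: c_2 = σ_2/2 = -190/37, d_2 = (σ_3 - σ_2)/(6h_2) = 417/296, b_2 = Δ_2 - h_2(2σ_2 + σ_3)/6 = -101/74.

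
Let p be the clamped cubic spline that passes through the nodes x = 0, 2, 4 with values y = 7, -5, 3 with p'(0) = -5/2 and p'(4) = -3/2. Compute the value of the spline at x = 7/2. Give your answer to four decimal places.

2.1250

Write m_i for p''(x_i). With h_i = 2, 2 and divided differences Δ_i = -6, 4, the continuity of p' gives the tridiagonal system
  2·m_0 + 8·m_1 + 2·m_2 = 6(Δ_1 - Δ_0) = 60
Clamped end conditions give two more equations: 2h_0·m_0 + h_0·m_1 = 6(Δ_0 - p'(0)) = -21 and h_1·m_1 + 2h_1·m_2 = 6(p'(4) - Δ_1) = -33.
Hence m_0 = -25/2, m_1 = 29/2, m_2 = -31/2.
On [2, 4], p(x) = -5 - 1/2·(x - 2) + 29/4·(x - 2)² - 5/2·(x - 2)³.
With (x - 2) = 3/2: p(7/2) = 17/8.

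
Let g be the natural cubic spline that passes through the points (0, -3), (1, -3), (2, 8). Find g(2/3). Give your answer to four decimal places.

Let m_i = g''(x_i). Step sizes h_i = 1, 1; slopes of the chords Δ_i = (y_(i+1) - y_i)/h_i = 0, 11.
  1·m_0 + 4·m_1 + 1·m_2 = 6(Δ_1 - Δ_0) = 66
Natural end conditions: m_0 = m_2 = 0.
Hence m_0 = 0, m_1 = 33/2, m_2 = 0.
On [0, 1], g(x) = -3 - 11/4·x + 0·x² + 11/4·x³.
With x = 2/3: g(2/3) = -217/54.

-4.0185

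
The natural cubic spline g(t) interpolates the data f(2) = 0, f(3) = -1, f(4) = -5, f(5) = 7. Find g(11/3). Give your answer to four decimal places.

-4.7679

Let M_i = g''(x_i). Step sizes h_i = 1, 1, 1; slopes of the chords Δ_i = (y_(i+1) - y_i)/h_i = -1, -4, 12.
  1·M_0 + 4·M_1 + 1·M_2 = 6(Δ_1 - Δ_0) = -18
  1·M_1 + 4·M_2 + 1·M_3 = 6(Δ_2 - Δ_1) = 96
Natural end conditions: M_0 = M_3 = 0.
Solving the tridiagonal system: M_0 = 0, M_1 = -56/5, M_2 = 134/5, M_3 = 0.
On [3, 4], g(t) = -1 - 71/15·(t - 3) - 28/5·(t - 3)² + 19/3·(t - 3)³.
With (t - 3) = 2/3: g(11/3) = -1931/405.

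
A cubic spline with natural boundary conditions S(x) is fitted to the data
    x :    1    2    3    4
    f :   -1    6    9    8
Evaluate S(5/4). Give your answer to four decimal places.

Put M_i = S'' at the i-th knot. Here h = (1, 1, 1) and Δ = (7, 3, -1), so the interior equations h_(i-1)·M_(i-1) + 2(h_(i-1)+h_i)·M_i + h_i·M_(i+1) = 6(Δ_i − Δ_(i-1)) read
  1·M_0 + 4·M_1 + 1·M_2 = 6(Δ_1 - Δ_0) = -24
  1·M_1 + 4·M_2 + 1·M_3 = 6(Δ_2 - Δ_1) = -24
Natural end conditions: M_0 = M_3 = 0.
Hence M_0 = 0, M_1 = -24/5, M_2 = -24/5, M_3 = 0.
On [1, 2], S(x) = -1 + 39/5·(x - 1) + 0·(x - 1)² - 4/5·(x - 1)³.
With (x - 1) = 1/4: S(5/4) = 15/16.

0.9375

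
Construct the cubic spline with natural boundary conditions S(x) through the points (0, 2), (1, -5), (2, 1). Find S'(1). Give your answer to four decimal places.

-0.5000

With m_i denoting the second derivative at x_i, h_i = 1, 1, and Δ_i = (y_(i+1) − y_i)/h_i = -7, 6:
  1·m_0 + 4·m_1 + 1·m_2 = 6(Δ_1 - Δ_0) = 78
Natural end conditions: m_0 = m_2 = 0.
Forward elimination and back-substitution give m_0 = 0, m_1 = 39/2, m_2 = 0.
On [1, 2], S'(x) = b_1 + 2c_1·(x - 1) + 3d_1·(x - 1)² with b_1 = Δ_1 - h_1(2m_1 + m_2)/6 = -1/2, c_1 = m_1/2 = 39/4, d_1 = (m_2 - m_1)/(6h_1) = -13/4. So S'(1) = -1/2.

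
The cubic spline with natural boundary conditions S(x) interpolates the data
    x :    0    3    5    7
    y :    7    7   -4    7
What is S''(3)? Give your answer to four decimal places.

Put σ_i = S'' at the i-th knot. Here h = (3, 2, 2) and Δ = (0, -11/2, 11/2), so the interior equations h_(i-1)·σ_(i-1) + 2(h_(i-1)+h_i)·σ_i + h_i·σ_(i+1) = 6(Δ_i − Δ_(i-1)) read
  3·σ_0 + 10·σ_1 + 2·σ_2 = 6(Δ_1 - Δ_0) = -33
  2·σ_1 + 8·σ_2 + 2·σ_3 = 6(Δ_2 - Δ_1) = 66
Natural end conditions: σ_0 = σ_3 = 0.
Solving: σ_0 = 0, σ_1 = -99/19, σ_2 = 363/38, σ_3 = 0.

-5.2105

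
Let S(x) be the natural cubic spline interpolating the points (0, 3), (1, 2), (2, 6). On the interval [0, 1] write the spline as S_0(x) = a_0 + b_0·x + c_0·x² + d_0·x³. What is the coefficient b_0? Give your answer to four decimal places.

Write m_i for S''(x_i). With h_i = 1, 1 and divided differences Δ_i = -1, 4, the continuity of S' gives the tridiagonal system
  1·m_0 + 4·m_1 + 1·m_2 = 6(Δ_1 - Δ_0) = 30
Natural end conditions: m_0 = m_2 = 0.
Solving: m_0 = 0, m_1 = 15/2, m_2 = 0.
On [0, 1], with S_0(x) = a_0 + b_0·x + c_0·x² + d_0·x³: c_0 = m_0/2 = 0, d_0 = (m_1 - m_0)/(6h_0) = 5/4, b_0 = Δ_0 - h_0(2m_0 + m_1)/6 = -9/4.

-2.2500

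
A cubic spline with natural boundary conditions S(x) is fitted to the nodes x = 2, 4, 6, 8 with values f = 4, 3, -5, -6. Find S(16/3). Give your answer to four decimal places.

-2.5062

With σ_i denoting the second derivative at x_i, h_i = 2, 2, 2, and Δ_i = (y_(i+1) − y_i)/h_i = -1/2, -4, -1/2:
  2·σ_0 + 8·σ_1 + 2·σ_2 = 6(Δ_1 - Δ_0) = -21
  2·σ_1 + 8·σ_2 + 2·σ_3 = 6(Δ_2 - Δ_1) = 21
Natural end conditions: σ_0 = σ_3 = 0.
Solving the tridiagonal system: σ_0 = 0, σ_1 = -7/2, σ_2 = 7/2, σ_3 = 0.
On [4, 6], S(x) = 3 - 17/6·(x - 4) - 7/4·(x - 4)² + 7/12·(x - 4)³.
With (x - 4) = 4/3: S(16/3) = -203/81.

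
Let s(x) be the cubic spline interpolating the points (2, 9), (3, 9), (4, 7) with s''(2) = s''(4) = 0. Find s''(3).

-3

Write m_i for s''(x_i). With h_i = 1, 1 and divided differences Δ_i = 0, -2, the continuity of s' gives the tridiagonal system
  1·m_0 + 4·m_1 + 1·m_2 = 6(Δ_1 - Δ_0) = -12
Natural end conditions: m_0 = m_2 = 0.
Solving the tridiagonal system: m_0 = 0, m_1 = -3, m_2 = 0.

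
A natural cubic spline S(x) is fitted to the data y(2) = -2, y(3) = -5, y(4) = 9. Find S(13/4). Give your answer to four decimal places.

-2.8945

Put M_i = S'' at the i-th knot. Here h = (1, 1) and Δ = (-3, 14), so the interior equations h_(i-1)·M_(i-1) + 2(h_(i-1)+h_i)·M_i + h_i·M_(i+1) = 6(Δ_i − Δ_(i-1)) read
  1·M_0 + 4·M_1 + 1·M_2 = 6(Δ_1 - Δ_0) = 102
Natural end conditions: M_0 = M_2 = 0.
Solving: M_0 = 0, M_1 = 51/2, M_2 = 0.
On [3, 4], S(x) = -5 + 11/2·(x - 3) + 51/4·(x - 3)² - 17/4·(x - 3)³.
With (x - 3) = 1/4: S(13/4) = -741/256.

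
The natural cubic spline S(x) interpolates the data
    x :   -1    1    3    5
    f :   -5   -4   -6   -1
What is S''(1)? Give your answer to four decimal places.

Put σ_i = S'' at the i-th knot. Here h = (2, 2, 2) and Δ = (1/2, -1, 5/2), so the interior equations h_(i-1)·σ_(i-1) + 2(h_(i-1)+h_i)·σ_i + h_i·σ_(i+1) = 6(Δ_i − Δ_(i-1)) read
  2·σ_0 + 8·σ_1 + 2·σ_2 = 6(Δ_1 - Δ_0) = -9
  2·σ_1 + 8·σ_2 + 2·σ_3 = 6(Δ_2 - Δ_1) = 21
Natural end conditions: σ_0 = σ_3 = 0.
Solving the tridiagonal system: σ_0 = 0, σ_1 = -19/10, σ_2 = 31/10, σ_3 = 0.

-1.9000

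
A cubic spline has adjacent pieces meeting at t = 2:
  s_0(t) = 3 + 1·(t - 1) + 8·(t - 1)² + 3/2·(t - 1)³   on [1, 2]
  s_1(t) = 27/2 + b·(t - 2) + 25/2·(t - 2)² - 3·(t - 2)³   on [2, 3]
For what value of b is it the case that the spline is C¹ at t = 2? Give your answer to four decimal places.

s_0'(t) = 1 + 16·(t - 1) + 9/2·(t - 1)², so s_0'(2) = 43/2. On the right, s_1'(2) = b, so b = 43/2.

21.5000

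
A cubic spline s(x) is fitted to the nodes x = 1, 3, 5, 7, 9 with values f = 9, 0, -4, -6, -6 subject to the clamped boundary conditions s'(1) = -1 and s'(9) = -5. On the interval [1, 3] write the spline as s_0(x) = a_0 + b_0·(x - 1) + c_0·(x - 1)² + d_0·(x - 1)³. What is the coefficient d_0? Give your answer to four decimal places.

0.9308

Put σ_i = s'' at the i-th knot. Here h = (2, 2, 2, 2) and Δ = (-9/2, -2, -1, 0), so the interior equations h_(i-1)·σ_(i-1) + 2(h_(i-1)+h_i)·σ_i + h_i·σ_(i+1) = 6(Δ_i − Δ_(i-1)) read
  2·σ_0 + 8·σ_1 + 2·σ_2 = 6(Δ_1 - Δ_0) = 15
  2·σ_1 + 8·σ_2 + 2·σ_3 = 6(Δ_2 - Δ_1) = 6
  2·σ_2 + 8·σ_3 + 2·σ_4 = 6(Δ_3 - Δ_2) = 6
Clamped end conditions give two more equations: 2h_0·σ_0 + h_0·σ_1 = 6(Δ_0 - s'(1)) = -21 and h_3·σ_3 + 2h_3·σ_4 = 6(s'(9) - Δ_3) = -30.
Solving: σ_0 = -809/112, σ_1 = 221/56, σ_2 = -17/16, σ_3 = 185/56, σ_4 = -1025/112.
On [1, 3], with s_0(x) = a_0 + b_0·(x - 1) + c_0·(x - 1)² + d_0·(x - 1)³: c_0 = σ_0/2 = -809/224, d_0 = (σ_1 - σ_0)/(6h_0) = 417/448, b_0 = Δ_0 - h_0(2σ_0 + σ_1)/6 = -1.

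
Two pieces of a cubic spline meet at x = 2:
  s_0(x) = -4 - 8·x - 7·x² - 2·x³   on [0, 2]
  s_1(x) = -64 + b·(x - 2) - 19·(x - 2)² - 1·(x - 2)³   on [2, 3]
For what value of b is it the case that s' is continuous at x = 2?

-60

s_0'(x) = -8 - 14·x - 6·x², so s_0'(2) = -60. On the right, s_1'(2) = b, so b = -60.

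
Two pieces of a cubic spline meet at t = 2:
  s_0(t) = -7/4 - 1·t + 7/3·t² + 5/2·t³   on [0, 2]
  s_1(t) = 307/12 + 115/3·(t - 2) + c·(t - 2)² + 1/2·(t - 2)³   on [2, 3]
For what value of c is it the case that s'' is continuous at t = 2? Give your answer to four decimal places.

17.3333

s_0''(t) = 14/3 + 15·t, so s_0''(2) = 104/3. On the right, s_1''(2) = 2c, so c = 52/3.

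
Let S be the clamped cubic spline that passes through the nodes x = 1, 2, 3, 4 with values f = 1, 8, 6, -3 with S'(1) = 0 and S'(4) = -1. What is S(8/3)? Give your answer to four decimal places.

Write σ_i for S''(x_i). With h_i = 1, 1, 1 and divided differences Δ_i = 7, -2, -9, the continuity of S' gives the tridiagonal system
  1·σ_0 + 4·σ_1 + 1·σ_2 = 6(Δ_1 - Δ_0) = -54
  1·σ_1 + 4·σ_2 + 1·σ_3 = 6(Δ_2 - Δ_1) = -42
Clamped end conditions give two more equations: 2h_0·σ_0 + h_0·σ_1 = 6(Δ_0 - S'(1)) = 42 and h_2·σ_2 + 2h_2·σ_3 = 6(S'(4) - Δ_2) = 48.
Forward elimination and back-substitution give σ_0 = 446/15, σ_1 = -262/15, σ_2 = -208/15, σ_3 = 464/15.
On [2, 3], S(x) = 8 + 92/15·(x - 2) - 131/15·(x - 2)² + 3/5·(x - 2)³.
With (x - 2) = 2/3: S(8/3) = 1132/135.

8.3852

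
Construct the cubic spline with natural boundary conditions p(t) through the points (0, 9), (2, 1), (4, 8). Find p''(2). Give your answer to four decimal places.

5.6250

Write M_i for p''(x_i). With h_i = 2, 2 and divided differences Δ_i = -4, 7/2, the continuity of p' gives the tridiagonal system
  2·M_0 + 8·M_1 + 2·M_2 = 6(Δ_1 - Δ_0) = 45
Natural end conditions: M_0 = M_2 = 0.
Hence M_0 = 0, M_1 = 45/8, M_2 = 0.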